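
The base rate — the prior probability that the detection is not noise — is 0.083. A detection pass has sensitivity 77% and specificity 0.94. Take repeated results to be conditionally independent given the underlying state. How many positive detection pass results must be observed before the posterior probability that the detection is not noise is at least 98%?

Prior odds: 0.083 ÷ 0.917 = 83/917.
False-positive rate = 1 − 0.94 = 0.06; likelihood ratio of a positive = 0.77/0.06 = 77/6.
Target posterior odds = 0.98/0.02 = 49.
Require (77/6)ⁿ ≥ 49 ÷ (83/917) = 44933/83.
(77/6)² = 5929/36 falls short of 44933/83 but (77/6)³ = 456533/216 reaches it, so n = 3.

3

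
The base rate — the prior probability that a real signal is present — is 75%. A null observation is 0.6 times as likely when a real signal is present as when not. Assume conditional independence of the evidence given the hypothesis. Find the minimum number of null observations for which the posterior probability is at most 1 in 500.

Prior odds = 0.75/0.25 = 3.
Likelihood ratio per null observation = 0.6.
Target posterior odds = 0.002/0.998 = 1/499.
Need 3 × 0.6ⁿ ≤ 1/499, i.e. 0.6ⁿ ≤ 1/1497.
0.6¹⁴ ≈0.000783642 is still above 1/1497 but 0.6¹⁵ ≈0.000470185 is at or below it, so n = 15.

15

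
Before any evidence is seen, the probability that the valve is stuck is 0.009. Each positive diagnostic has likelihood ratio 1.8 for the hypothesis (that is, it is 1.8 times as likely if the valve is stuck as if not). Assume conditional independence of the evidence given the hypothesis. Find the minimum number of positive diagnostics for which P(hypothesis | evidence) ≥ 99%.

Prior odds = 0.009/0.991 = 9/991.
Likelihood ratio per positive diagnostic = 1.8.
Target odds: 0.99 ÷ 0.01 = 99.
Need (9/991) × 1.8ⁿ ≥ 99, i.e. 1.8ⁿ ≥ 10901.
1.8¹⁵ ≈6746.64 falls short of 10901 but 1.8¹⁶ ≈12144 reaches it, so n = 16.

16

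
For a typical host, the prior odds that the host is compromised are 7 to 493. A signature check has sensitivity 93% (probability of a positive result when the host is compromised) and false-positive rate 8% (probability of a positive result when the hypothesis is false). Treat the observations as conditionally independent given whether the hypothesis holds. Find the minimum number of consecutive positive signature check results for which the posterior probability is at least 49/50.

Prior odds = 7/493.
Likelihood ratio of a positive result = 0.93/0.08 = 11.625.
Target odds: 0.98 ÷ 0.02 = 49.
Need (7/493) × 11.625ⁿ ≥ 49, i.e. 11.625ⁿ ≥ 3451.
11.625³ = 804357/512 falls short of 3451 but 11.625⁴ = 74805201/4096 reaches it, so n = 4.

4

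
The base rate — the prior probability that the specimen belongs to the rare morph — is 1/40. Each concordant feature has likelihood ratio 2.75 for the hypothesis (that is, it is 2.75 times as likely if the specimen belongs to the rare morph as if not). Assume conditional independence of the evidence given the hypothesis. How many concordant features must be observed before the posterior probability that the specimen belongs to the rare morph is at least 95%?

7

Prior odds: 0.025 ÷ 0.975 = 1/39.
Likelihood ratio per concordant feature = 2.75.
Target posterior odds = 0.95/0.05 = 19.
Need (1/39) × 2.75ⁿ ≥ 19, i.e. 2.75ⁿ ≥ 741.
2.75⁶ = 1771561/4096 falls short of 741 but 2.75⁷ = 19487171/16384 reaches it, so n = 7.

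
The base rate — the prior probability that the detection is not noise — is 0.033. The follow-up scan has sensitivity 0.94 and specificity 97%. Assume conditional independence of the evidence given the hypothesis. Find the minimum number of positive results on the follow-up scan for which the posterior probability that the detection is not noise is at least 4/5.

Prior odds = 0.033/0.967 = 33/967.
False-positive rate = 1 − 0.97 = 0.03; likelihood ratio of a positive = 0.94/0.03 = 94/3.
Target posterior odds = 0.8/0.2 = 4.
Need (33/967) × (94/3)ⁿ ≥ 4, i.e. (94/3)ⁿ ≥ 3868/33.
(94/3)¹ = 94/3 falls short of 3868/33 but (94/3)² = 8836/9 reaches it, so n = 2.

2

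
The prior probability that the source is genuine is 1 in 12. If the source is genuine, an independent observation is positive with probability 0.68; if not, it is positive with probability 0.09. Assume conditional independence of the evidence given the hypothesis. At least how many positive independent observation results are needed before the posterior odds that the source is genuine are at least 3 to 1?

Prior odds = (1/12)/(11/12) = 1/11.
Likelihood ratio of a positive = 0.68/0.09 = 68/9.
Target odds = 3.
Require (68/9)ⁿ ≥ 3 ÷ (1/11) = 33.
(68/9)¹ = 68/9 falls short of 33 but (68/9)² = 4624/81 reaches it, so n = 2.

2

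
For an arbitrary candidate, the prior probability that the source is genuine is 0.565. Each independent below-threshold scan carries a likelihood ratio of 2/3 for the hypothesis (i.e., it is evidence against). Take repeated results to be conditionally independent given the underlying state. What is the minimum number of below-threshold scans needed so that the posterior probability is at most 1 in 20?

Prior odds: 0.565 ÷ 0.435 = 113/87.
Likelihood ratio per below-threshold scan = 2/3.
Target posterior odds = 0.05/0.95 = 1/19.
Require (2/3)ⁿ ≤ 1/19 ÷ (113/87) = 87/2147.
(2/3)⁷ = 128/2187 is still above 87/2147 but (2/3)⁸ = 256/6561 is at or below it, so n = 8.

8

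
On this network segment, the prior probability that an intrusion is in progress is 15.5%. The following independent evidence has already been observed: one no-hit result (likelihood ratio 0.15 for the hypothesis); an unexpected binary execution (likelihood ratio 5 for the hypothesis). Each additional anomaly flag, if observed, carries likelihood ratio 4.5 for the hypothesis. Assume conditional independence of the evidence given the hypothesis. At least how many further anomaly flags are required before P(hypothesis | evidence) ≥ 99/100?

5

Prior odds = 0.155/0.845 = 31/169.
Combined Bayes factor of the evidence already in hand = 0.15 × 5 = 0.75.
Odds after that evidence = (31/169) × 0.75 = 93/676.
Target odds = 0.99/0.01 = 99.
Need 4.5ⁿ ≥ 99 ÷ (93/676) = 22308/31.
4.5⁴ = 410.0625 falls short of 22308/31 but 4.5⁵ = 1845.28125 reaches it, so n = 5.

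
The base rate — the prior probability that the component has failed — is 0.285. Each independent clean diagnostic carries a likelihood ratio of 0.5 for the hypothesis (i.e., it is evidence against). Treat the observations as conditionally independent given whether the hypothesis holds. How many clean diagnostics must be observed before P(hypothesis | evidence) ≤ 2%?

5

Prior odds: 0.285 ÷ 0.715 = 57/143.
Likelihood ratio per clean diagnostic = 0.5.
Target posterior odds = 0.02/0.98 = 1/49.
Need (57/143) × 0.5ⁿ ≤ 1/49, i.e. 0.5ⁿ ≤ 143/2793.
0.5⁴ = 0.0625 is still above 143/2793 but 0.5⁵ = 0.03125 is at or below it, so n = 5.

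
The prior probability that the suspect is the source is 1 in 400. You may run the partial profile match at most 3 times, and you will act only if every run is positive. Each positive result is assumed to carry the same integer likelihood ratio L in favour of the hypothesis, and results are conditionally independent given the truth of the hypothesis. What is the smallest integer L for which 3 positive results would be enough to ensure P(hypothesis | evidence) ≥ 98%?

27

Prior odds = 0.0025/0.9975 = 1/399.
Target odds = 0.98/0.02 = 49.
Need L³ ≥ 49 ÷ (1/399) = 19551.
26³ = 17576 < 19551 ≤ 19683 = 27³, so L = 27.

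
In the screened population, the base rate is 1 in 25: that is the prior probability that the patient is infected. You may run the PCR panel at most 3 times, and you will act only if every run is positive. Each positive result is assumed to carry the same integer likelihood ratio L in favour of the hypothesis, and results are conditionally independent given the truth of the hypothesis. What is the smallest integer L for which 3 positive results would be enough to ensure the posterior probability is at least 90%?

Prior odds = 0.04/0.96 = 1/24.
Target odds = 0.9/0.1 = 9.
Need L³ ≥ 9 ÷ (1/24) = 216.
5³ = 125 < 216 ≤ 216 = 6³, so L = 6.

6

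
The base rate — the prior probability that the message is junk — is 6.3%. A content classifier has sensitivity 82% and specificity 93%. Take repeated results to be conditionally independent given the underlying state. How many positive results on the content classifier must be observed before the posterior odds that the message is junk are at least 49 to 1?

Prior odds: 0.063 ÷ 0.937 = 63/937.
False-positive rate = 1 − 0.93 = 0.07; likelihood ratio of a positive = 0.82/0.07 = 82/7.
Target odds = 49.
Need (63/937) × (82/7)ⁿ ≥ 49, i.e. (82/7)ⁿ ≥ 6559/9.
(82/7)² = 6724/49 falls short of 6559/9 but (82/7)³ = 551368/343 reaches it, so n = 3.

3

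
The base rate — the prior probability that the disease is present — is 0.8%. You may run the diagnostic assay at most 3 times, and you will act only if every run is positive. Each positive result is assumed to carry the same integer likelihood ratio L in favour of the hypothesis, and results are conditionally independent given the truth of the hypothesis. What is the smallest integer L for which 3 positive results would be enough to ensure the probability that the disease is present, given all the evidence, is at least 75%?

Prior odds = 0.008/0.992 = 1/124.
Target odds = 0.75/0.25 = 3.
Need L³ ≥ 3 ÷ (1/124) = 372.
7³ = 343 < 372 ≤ 512 = 8³, so L = 8.

8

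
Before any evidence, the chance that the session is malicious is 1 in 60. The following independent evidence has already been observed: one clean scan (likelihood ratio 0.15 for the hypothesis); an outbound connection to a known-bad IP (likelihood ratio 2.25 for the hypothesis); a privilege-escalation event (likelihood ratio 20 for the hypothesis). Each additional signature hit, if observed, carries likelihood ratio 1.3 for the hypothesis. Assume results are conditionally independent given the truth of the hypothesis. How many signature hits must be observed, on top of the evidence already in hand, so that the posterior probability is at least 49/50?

24

Prior odds = (1/60)/(59/60) = 1/59.
Combined Bayes factor of the evidence already in hand = 0.15 × 2.25 × 20 = 6.75.
Odds after that evidence = (1/59) × 6.75 = 27/236.
Target odds = 0.98/0.02 = 49.
Need 1.3ⁿ ≥ 49 ÷ (27/236) = 11564/27.
1.3²³ ≈417.539 falls short of 11564/27 but 1.3²⁴ ≈542.801 reaches it, so n = 24.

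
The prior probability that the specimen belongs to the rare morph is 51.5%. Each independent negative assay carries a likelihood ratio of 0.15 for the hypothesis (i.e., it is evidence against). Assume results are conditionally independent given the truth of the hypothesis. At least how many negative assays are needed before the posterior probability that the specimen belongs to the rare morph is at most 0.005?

Prior odds: 0.515 ÷ 0.485 = 103/97.
Likelihood ratio per negative assay = 0.15.
Target posterior odds = 0.005/0.995 = 1/199.
Require 0.15ⁿ ≤ 1/199 ÷ (103/97) = 97/20497.
0.15² = 0.0225 is still above 97/20497 but 0.15³ = 0.003375 is at or below it, so n = 3.

3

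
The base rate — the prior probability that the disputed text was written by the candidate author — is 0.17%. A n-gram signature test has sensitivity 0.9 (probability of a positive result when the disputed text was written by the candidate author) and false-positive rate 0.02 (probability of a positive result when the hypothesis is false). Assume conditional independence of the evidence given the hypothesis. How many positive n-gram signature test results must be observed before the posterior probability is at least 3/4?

Prior odds: 0.0017 ÷ 0.9983 = 17/9983.
Likelihood ratio of a positive result = 0.9/0.02 = 45.
Target odds: 0.75 ÷ 0.25 = 3.
Need (17/9983) × 45ⁿ ≥ 3, i.e. 45ⁿ ≥ 29949/17.
45¹ = 45 falls short of 29949/17 but 45² = 2025 reaches it, so n = 2.

2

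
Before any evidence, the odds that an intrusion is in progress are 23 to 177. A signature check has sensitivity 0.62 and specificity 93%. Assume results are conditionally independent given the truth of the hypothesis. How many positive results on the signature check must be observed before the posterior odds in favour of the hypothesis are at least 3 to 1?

Prior odds = 23/177.
False-positive rate = 1 − 0.93 = 0.07; likelihood ratio of a positive = 0.62/0.07 = 62/7.
Target odds = 3.
Require (62/7)ⁿ ≥ 3 ÷ (23/177) = 531/23.
(62/7)¹ = 62/7 falls short of 531/23 but (62/7)² = 3844/49 reaches it, so n = 2.

2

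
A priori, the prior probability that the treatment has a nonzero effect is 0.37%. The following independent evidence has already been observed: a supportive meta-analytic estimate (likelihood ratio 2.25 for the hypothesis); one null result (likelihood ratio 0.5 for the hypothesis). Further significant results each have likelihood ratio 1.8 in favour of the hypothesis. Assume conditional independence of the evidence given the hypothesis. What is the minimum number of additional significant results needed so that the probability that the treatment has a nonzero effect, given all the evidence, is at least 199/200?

19

Prior odds = 0.0037/0.9963 = 37/9963.
Combined Bayes factor of the evidence already in hand = 2.25 × 0.5 = 1.125.
Odds after that evidence = (37/9963) × 1.125 = 37/8856.
Target odds = 0.995/0.005 = 199.
Need 1.8ⁿ ≥ 199 ÷ (37/8856) = 1762344/37.
1.8¹⁸ ≈39346.4 falls short of 1762344/37 but 1.8¹⁹ ≈70823.5 reaches it, so n = 19.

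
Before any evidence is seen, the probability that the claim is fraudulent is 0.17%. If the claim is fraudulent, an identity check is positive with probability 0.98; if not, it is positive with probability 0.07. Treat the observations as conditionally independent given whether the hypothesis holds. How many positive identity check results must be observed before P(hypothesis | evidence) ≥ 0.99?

5

Prior odds: 0.0017 ÷ 0.9983 = 17/9983.
Likelihood ratio of a positive = 0.98/0.07 = 14.
Target posterior odds = 0.99/0.01 = 99.
Need (17/9983) × 14ⁿ ≥ 99, i.e. 14ⁿ ≥ 988317/17.
14⁴ = 38416 falls short of 988317/17 but 14⁵ = 537824 reaches it, so n = 5.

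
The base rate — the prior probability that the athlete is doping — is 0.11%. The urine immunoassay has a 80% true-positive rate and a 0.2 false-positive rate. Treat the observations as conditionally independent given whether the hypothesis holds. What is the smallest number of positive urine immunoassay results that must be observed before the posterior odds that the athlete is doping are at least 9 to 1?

7

Prior odds = 0.0011/0.9989 = 11/9989.
Likelihood ratio of a positive result = 0.8/0.2 = 4.
Target odds = 9.
Need (11/9989) × 4ⁿ ≥ 9, i.e. 4ⁿ ≥ 89901/11.
4⁶ = 4096 falls short of 89901/11 but 4⁷ = 16384 reaches it, so n = 7.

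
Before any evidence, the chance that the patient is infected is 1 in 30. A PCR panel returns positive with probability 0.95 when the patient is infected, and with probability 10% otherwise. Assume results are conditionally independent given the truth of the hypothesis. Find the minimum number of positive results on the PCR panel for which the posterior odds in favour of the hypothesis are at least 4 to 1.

3

Prior odds = (1/30)/(29/30) = 1/29.
Likelihood ratio of a positive result = 0.95/0.1 = 9.5.
Target odds = 4.
Require 9.5ⁿ ≥ 4 ÷ (1/29) = 116.
9.5² = 90.25 falls short of 116 but 9.5³ = 857.375 reaches it, so n = 3.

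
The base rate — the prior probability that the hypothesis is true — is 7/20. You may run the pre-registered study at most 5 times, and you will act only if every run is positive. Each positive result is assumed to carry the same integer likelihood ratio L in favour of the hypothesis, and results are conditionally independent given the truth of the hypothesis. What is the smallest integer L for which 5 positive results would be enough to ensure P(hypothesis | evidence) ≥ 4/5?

2

Prior odds = 0.35/0.65 = 7/13.
Target odds = 0.8/0.2 = 4.
Need L⁵ ≥ 4 ÷ (7/13) = 52/7.
1⁵ = 1 < 52/7 ≤ 32 = 2⁵, so L = 2.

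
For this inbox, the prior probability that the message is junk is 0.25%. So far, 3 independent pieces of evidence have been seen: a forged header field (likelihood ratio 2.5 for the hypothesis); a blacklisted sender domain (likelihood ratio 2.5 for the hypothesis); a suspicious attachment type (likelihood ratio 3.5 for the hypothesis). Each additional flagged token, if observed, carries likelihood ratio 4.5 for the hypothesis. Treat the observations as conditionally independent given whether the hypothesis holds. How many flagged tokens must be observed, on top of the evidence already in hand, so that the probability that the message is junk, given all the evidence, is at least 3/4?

3

Prior odds = 0.0025/0.9975 = 1/399.
Combined Bayes factor of the evidence already in hand = 2.5 × 2.5 × 3.5 = 21.875.
Odds after that evidence = (1/399) × 21.875 = 25/456.
Target odds = 0.75/0.25 = 3.
Need 4.5ⁿ ≥ 3 ÷ (25/456) = 54.72.
4.5² = 20.25 falls short of 54.72 but 4.5³ = 91.125 reaches it, so n = 3.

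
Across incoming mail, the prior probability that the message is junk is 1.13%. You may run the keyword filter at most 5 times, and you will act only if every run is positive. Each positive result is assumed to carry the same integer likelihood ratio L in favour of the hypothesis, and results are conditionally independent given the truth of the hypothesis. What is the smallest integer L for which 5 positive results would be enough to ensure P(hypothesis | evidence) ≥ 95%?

5

Prior odds = 0.0113/0.9887 = 113/9887.
Target odds = 0.95/0.05 = 19.
Need L⁵ ≥ 19 ÷ (113/9887) = 187853/113.
4⁵ = 1024 < 187853/113 ≤ 3125 = 5⁵, so L = 5.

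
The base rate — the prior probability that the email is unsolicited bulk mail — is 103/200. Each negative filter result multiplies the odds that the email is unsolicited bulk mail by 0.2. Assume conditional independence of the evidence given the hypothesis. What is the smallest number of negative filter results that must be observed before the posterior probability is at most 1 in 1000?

Prior odds: 0.515 ÷ 0.485 = 103/97.
Likelihood ratio per negative filter result = 0.2.
Target posterior odds = 0.001/0.999 = 1/999.
Need (103/97) × 0.2ⁿ ≤ 1/999, i.e. 0.2ⁿ ≤ 97/102897.
0.2⁴ = 0.0016 is still above 97/102897 but 0.2⁵ = 0.00032 is at or below it, so n = 5.

5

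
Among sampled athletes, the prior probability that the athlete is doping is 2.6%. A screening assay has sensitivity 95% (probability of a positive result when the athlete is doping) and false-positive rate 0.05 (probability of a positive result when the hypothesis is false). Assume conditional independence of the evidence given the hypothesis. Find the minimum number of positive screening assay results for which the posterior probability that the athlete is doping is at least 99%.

Prior odds: 0.026 ÷ 0.974 = 13/487.
Likelihood ratio of a positive result = 0.95/0.05 = 19.
Target odds: 0.99 ÷ 0.01 = 99.
Require 19ⁿ ≥ 99 ÷ (13/487) = 48213/13.
19² = 361 falls short of 48213/13 but 19³ = 6859 reaches it, so n = 3.

3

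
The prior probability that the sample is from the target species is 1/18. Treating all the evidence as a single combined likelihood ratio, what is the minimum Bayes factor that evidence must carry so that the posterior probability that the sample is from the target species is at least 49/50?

833

Prior odds = (1/18)/(17/18) = 1/17.
Target odds = 0.98/0.02 = 49.
Required Bayes factor = 49 ÷ (1/17) = 833.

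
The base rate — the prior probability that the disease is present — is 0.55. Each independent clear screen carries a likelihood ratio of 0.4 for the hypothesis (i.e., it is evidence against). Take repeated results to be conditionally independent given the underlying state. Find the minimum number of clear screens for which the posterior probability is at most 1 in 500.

Prior odds: 0.55 ÷ 0.45 = 11/9.
Likelihood ratio per clear screen = 0.4.
Target posterior odds = 0.002/0.998 = 1/499.
Require 0.4ⁿ ≤ 1/499 ÷ (11/9) = 9/5489.
0.4⁶ = 64/15625 is still above 9/5489 but 0.4⁷ = 128/78125 is at or below it, so n = 7.

7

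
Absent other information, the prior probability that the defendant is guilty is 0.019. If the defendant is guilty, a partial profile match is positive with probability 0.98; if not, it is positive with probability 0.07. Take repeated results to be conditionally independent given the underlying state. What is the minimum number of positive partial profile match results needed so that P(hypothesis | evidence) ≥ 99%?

Prior odds = 0.019/0.981 = 19/981.
Likelihood ratio of a positive = 0.98/0.07 = 14.
Target posterior odds = 0.99/0.01 = 99.
Require 14ⁿ ≥ 99 ÷ (19/981) = 97119/19.
14³ = 2744 falls short of 97119/19 but 14⁴ = 38416 reaches it, so n = 4.

4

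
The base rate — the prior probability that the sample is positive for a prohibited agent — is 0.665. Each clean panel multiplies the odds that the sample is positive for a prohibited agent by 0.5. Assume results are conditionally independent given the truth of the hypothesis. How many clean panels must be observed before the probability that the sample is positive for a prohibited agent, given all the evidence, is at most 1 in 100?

8

Prior odds = 0.665/0.335 = 133/67.
Likelihood ratio per clean panel = 0.5.
Target odds: 0.01 ÷ 0.99 = 1/99.
Require 0.5ⁿ ≤ 1/99 ÷ (133/67) = 67/13167.
0.5⁷ = 0.0078125 is still above 67/13167 but 0.5⁸ = 0.00390625 is at or below it, so n = 8.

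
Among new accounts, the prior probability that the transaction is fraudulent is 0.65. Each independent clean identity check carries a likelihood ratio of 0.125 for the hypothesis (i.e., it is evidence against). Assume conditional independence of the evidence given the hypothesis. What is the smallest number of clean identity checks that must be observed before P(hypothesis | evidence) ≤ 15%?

Prior odds = 0.65/0.35 = 13/7.
Likelihood ratio per clean identity check = 0.125.
Target posterior odds = 0.15/0.85 = 3/17.
Require 0.125ⁿ ≤ 3/17 ÷ (13/7) = 21/221.
0.125¹ = 0.125 is still above 21/221 but 0.125² = 0.015625 is at or below it, so n = 2.

2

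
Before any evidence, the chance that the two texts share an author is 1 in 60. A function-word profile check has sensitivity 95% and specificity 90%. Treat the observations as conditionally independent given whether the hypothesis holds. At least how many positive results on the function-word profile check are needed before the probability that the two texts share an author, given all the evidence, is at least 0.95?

Prior odds: (1/60) ÷ (59/60) = 1/59.
False-positive rate = 1 − 0.9 = 0.1; likelihood ratio of a positive = 0.95/0.1 = 9.5.
Target odds: 0.95 ÷ 0.05 = 19.
Require 9.5ⁿ ≥ 19 ÷ (1/59) = 1121.
9.5³ = 857.375 falls short of 1121 but 9.5⁴ = 8145.0625 reaches it, so n = 4.

4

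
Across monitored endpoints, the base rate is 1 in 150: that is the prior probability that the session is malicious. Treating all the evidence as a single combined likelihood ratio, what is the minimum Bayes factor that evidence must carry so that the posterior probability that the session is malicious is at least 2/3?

298

Prior odds = (1/150)/(149/150) = 1/149.
Target odds = (2/3)/(1/3) = 2.
Required Bayes factor = 2 ÷ (1/149) = 298.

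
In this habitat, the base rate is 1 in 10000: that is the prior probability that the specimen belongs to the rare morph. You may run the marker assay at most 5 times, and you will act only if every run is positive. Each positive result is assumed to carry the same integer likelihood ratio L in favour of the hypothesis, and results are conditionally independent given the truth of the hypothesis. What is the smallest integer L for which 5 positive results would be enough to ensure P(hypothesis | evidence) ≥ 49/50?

Prior odds = 0.0001/0.9999 = 1/9999.
Target odds = 0.98/0.02 = 49.
Need L⁵ ≥ 49 ÷ (1/9999) = 489951.
13⁵ = 371293 < 489951 ≤ 537824 = 14⁵, so L = 14.

14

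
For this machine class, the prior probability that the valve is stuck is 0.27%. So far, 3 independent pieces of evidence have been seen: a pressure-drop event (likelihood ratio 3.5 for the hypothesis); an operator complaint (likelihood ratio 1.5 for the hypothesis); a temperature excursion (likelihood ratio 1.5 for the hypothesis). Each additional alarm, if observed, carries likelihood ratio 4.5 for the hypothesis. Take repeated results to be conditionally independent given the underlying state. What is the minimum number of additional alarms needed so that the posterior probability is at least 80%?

Prior odds = 0.0027/0.9973 = 27/9973.
Combined Bayes factor of the evidence already in hand = 3.5 × 1.5 × 1.5 = 7.875.
Odds after that evidence = (27/9973) × 7.875 = 1701/79784.
Target odds = 0.8/0.2 = 4.
Need 4.5ⁿ ≥ 4 ÷ (1701/79784) = 319136/1701.
4.5³ = 91.125 falls short of 319136/1701 but 4.5⁴ = 410.0625 reaches it, so n = 4.

4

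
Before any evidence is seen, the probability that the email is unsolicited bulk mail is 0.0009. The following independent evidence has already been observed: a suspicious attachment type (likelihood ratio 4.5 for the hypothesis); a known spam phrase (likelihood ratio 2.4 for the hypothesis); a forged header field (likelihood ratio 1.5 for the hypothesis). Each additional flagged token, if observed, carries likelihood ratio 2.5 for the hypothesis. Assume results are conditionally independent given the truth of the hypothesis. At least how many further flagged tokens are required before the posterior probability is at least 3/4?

6

Prior odds = 0.0009/0.9991 = 9/9991.
Combined Bayes factor of the evidence already in hand = 4.5 × 2.4 × 1.5 = 16.2.
Odds after that evidence = (9/9991) × 16.2 = 729/49955.
Target odds = 0.75/0.25 = 3.
Need 2.5ⁿ ≥ 3 ÷ (729/49955) = 49955/243.
2.5⁵ = 97.65625 falls short of 49955/243 but 2.5⁶ = 244.140625 reaches it, so n = 6.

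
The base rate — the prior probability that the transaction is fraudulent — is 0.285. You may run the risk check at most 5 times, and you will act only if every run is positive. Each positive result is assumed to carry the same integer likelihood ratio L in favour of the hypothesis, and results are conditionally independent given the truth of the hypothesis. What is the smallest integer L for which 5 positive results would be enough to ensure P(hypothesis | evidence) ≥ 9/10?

Prior odds = 0.285/0.715 = 57/143.
Target odds = 0.9/0.1 = 9.
Need L⁵ ≥ 9 ÷ (57/143) = 429/19.
1⁵ = 1 < 429/19 ≤ 32 = 2⁵, so L = 2.

2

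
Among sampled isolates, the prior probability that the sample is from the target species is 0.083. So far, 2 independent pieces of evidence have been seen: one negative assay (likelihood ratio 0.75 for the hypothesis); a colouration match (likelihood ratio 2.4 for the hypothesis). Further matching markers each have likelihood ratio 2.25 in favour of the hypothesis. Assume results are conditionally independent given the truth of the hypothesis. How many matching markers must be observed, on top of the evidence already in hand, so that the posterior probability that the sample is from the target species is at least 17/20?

Prior odds = 0.083/0.917 = 83/917.
Combined Bayes factor of the evidence already in hand = 0.75 × 2.4 = 1.8.
Odds after that evidence = (83/917) × 1.8 = 747/4585.
Target odds = 0.85/0.15 = 17/3.
Need 2.25ⁿ ≥ 17/3 ÷ (747/4585) = 77945/2241.
2.25⁴ = 25.62890625 falls short of 77945/2241 but 2.25⁵ = 59049/1024 reaches it, so n = 5.

5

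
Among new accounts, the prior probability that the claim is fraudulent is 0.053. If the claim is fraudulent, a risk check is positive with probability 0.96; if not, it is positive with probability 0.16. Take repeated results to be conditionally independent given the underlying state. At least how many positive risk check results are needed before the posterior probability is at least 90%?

Prior odds: 0.053 ÷ 0.947 = 53/947.
Likelihood ratio of a positive = 0.96/0.16 = 6.
Target odds: 0.9 ÷ 0.1 = 9.
Need (53/947) × 6ⁿ ≥ 9, i.e. 6ⁿ ≥ 8523/53.
6² = 36 falls short of 8523/53 but 6³ = 216 reaches it, so n = 3.

3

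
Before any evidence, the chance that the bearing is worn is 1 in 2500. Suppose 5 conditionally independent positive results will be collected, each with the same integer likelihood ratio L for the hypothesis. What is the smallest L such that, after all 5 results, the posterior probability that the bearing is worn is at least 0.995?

14

Prior odds = 0.0004/0.9996 = 1/2499.
Target odds = 0.995/0.005 = 199.
Need L⁵ ≥ 199 ÷ (1/2499) = 497301.
13⁵ = 371293 < 497301 ≤ 537824 = 14⁵, so L = 14.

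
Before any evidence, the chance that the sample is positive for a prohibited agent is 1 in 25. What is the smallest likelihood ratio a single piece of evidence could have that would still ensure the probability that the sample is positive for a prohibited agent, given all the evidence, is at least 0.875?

Prior odds = 0.04/0.96 = 1/24.
Target odds = 0.875/0.125 = 7.
Required Bayes factor = 7 ÷ (1/24) = 168.

168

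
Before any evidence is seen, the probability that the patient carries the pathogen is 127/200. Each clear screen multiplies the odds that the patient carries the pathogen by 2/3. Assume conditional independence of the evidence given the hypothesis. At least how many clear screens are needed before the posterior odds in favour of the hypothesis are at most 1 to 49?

11

Prior odds: 0.635 ÷ 0.365 = 127/73.
Likelihood ratio per clear screen = 2/3.
Target odds = 1/49.
Need (127/73) × (2/3)ⁿ ≤ 1/49, i.e. (2/3)ⁿ ≤ 73/6223.
(2/3)¹⁰ = 1024/59049 is still above 73/6223 but (2/3)¹¹ = 2048/177147 is at or below it, so n = 11.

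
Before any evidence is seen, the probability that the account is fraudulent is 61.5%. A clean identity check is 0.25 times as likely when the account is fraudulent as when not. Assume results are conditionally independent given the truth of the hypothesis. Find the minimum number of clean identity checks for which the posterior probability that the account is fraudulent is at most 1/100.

Prior odds: 0.615 ÷ 0.385 = 123/77.
Likelihood ratio per clean identity check = 0.25.
Target posterior odds = 0.01/0.99 = 1/99.
Require 0.25ⁿ ≤ 1/99 ÷ (123/77) = 7/1107.
0.25³ = 0.015625 is still above 7/1107 but 0.25⁴ = 0.00390625 is at or below it, so n = 4.

4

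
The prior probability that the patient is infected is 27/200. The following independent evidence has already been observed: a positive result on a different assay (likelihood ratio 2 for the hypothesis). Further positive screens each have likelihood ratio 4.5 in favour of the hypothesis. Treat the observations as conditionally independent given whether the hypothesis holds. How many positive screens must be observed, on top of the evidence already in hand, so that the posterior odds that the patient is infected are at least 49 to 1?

4

Prior odds = 0.135/0.865 = 27/173.
Bayes factor of the evidence already in hand = 2.
Odds after that evidence = (27/173) × 2 = 54/173.
Target odds = 49.
Need 4.5ⁿ ≥ 49 ÷ (54/173) = 8477/54.
4.5³ = 91.125 falls short of 8477/54 but 4.5⁴ = 410.0625 reaches it, so n = 4.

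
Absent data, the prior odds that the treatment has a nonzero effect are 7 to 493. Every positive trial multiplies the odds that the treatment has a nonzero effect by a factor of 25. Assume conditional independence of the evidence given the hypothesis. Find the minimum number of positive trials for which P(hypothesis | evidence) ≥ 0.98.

Prior odds = 7/493.
Likelihood ratio per positive trial = 25.
Target posterior odds = 0.98/0.02 = 49.
Need (7/493) × 25ⁿ ≥ 49, i.e. 25ⁿ ≥ 3451.
25² = 625 falls short of 3451 but 25³ = 15625 reaches it, so n = 3.

3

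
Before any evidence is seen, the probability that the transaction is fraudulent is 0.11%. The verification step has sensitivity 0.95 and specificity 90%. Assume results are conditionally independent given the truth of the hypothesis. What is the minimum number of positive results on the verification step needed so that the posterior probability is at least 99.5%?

6

Prior odds = 0.0011/0.9989 = 11/9989.
False-positive rate = 1 − 0.9 = 0.1; likelihood ratio of a positive = 0.95/0.1 = 9.5.
Target posterior odds = 0.995/0.005 = 199.
Need (11/9989) × 9.5ⁿ ≥ 199, i.e. 9.5ⁿ ≥ 1987811/11.
9.5⁵ = 77378.09375 falls short of 1987811/11 but 9.5⁶ = 47045881/64 reaches it, so n = 6.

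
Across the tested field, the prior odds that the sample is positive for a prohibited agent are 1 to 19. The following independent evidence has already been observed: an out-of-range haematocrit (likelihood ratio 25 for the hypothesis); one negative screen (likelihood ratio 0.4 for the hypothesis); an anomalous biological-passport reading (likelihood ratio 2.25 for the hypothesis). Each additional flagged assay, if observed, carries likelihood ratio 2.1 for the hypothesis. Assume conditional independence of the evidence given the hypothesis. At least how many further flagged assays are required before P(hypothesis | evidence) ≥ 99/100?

Prior odds = 1/19.
Combined Bayes factor of the evidence already in hand = 25 × 0.4 × 2.25 = 22.5.
Odds after that evidence = (1/19) × 22.5 = 45/38.
Target odds = 0.99/0.01 = 99.
Need 2.1ⁿ ≥ 99 ÷ (45/38) = 83.6.
2.1⁵ = 4084101/100000 falls short of 83.6 but 2.1⁶ = 85766121/1000000 reaches it, so n = 6.

6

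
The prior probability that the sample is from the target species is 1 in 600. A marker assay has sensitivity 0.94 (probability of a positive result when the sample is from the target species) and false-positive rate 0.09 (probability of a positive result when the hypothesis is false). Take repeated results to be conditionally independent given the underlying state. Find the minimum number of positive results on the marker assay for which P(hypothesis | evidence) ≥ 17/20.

Prior odds: (1/600) ÷ (599/600) = 1/599.
Likelihood ratio of a positive result = 0.94/0.09 = 94/9.
Target posterior odds = 0.85/0.15 = 17/3.
Require (94/9)ⁿ ≥ 17/3 ÷ (1/599) = 10183/3.
(94/9)³ = 830584/729 falls short of 10183/3 but (94/9)⁴ = 78074896/6561 reaches it, so n = 4.

4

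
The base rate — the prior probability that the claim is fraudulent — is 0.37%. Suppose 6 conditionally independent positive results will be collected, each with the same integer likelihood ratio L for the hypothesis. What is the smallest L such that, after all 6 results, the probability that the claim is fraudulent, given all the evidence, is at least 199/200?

Prior odds = 0.0037/0.9963 = 37/9963.
Target odds = 0.995/0.005 = 199.
Need L⁶ ≥ 199 ÷ (37/9963) = 1982637/37.
6⁶ = 46656 < 1982637/37 ≤ 117649 = 7⁶, so L = 7.

7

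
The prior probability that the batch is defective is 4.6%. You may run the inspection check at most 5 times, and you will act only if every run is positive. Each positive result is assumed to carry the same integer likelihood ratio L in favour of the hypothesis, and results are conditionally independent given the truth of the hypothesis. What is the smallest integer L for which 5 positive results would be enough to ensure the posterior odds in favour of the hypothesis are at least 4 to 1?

3

Prior odds = 0.046/0.954 = 23/477.
Target odds = 4.
Need L⁵ ≥ 4 ÷ (23/477) = 1908/23.
2⁵ = 32 < 1908/23 ≤ 243 = 3⁵, so L = 3.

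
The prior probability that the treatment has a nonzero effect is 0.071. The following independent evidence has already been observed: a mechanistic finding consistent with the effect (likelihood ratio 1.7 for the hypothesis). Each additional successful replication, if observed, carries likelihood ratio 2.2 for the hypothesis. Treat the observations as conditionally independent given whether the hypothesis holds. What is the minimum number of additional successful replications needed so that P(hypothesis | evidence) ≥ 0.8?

Prior odds = 0.071/0.929 = 71/929.
Bayes factor of the evidence already in hand = 1.7.
Odds after that evidence = (71/929) × 1.7 = 1207/9290.
Target odds = 0.8/0.2 = 4.
Need 2.2ⁿ ≥ 4 ÷ (1207/9290) = 37160/1207.
2.2⁴ = 23.4256 falls short of 37160/1207 but 2.2⁵ = 51.53632 reaches it, so n = 5.

5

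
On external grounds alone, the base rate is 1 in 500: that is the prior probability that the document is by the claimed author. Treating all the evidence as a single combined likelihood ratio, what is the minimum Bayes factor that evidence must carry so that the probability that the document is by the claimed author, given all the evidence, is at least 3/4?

1497

Prior odds = 0.002/0.998 = 1/499.
Target odds = 0.75/0.25 = 3.
Required Bayes factor = 3 ÷ (1/499) = 1497.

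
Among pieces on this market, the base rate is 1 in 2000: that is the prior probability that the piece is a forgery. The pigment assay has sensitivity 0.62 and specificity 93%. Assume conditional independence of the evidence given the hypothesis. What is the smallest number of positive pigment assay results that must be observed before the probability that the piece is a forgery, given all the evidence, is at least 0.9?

5

Prior odds = 0.0005/0.9995 = 1/1999.
False-positive rate = 1 − 0.93 = 0.07; likelihood ratio of a positive = 0.62/0.07 = 62/7.
Target odds: 0.9 ÷ 0.1 = 9.
Require (62/7)ⁿ ≥ 9 ÷ (1/1999) = 17991.
(62/7)⁴ = 14776336/2401 falls short of 17991 but (62/7)⁵ = 916132832/16807 reaches it, so n = 5.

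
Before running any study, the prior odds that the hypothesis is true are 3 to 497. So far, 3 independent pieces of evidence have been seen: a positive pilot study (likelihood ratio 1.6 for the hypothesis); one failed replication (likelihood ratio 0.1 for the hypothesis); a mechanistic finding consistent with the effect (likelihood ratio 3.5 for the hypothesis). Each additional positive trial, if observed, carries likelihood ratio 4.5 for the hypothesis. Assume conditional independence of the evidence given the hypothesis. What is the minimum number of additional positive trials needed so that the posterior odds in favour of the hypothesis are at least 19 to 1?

Prior odds = 3/497.
Combined Bayes factor of the evidence already in hand = 1.6 × 0.1 × 3.5 = 0.56.
Odds after that evidence = (3/497) × 0.56 = 6/1775.
Target odds = 19.
Need 4.5ⁿ ≥ 19 ÷ (6/1775) = 33725/6.
4.5⁵ = 1845.28125 falls short of 33725/6 but 4.5⁶ = 8303.765625 reaches it, so n = 6.

6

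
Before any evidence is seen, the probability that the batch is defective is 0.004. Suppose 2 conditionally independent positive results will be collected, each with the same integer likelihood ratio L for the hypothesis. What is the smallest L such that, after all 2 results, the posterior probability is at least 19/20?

Prior odds = 0.004/0.996 = 1/249.
Target odds = 0.95/0.05 = 19.
Need L² ≥ 19 ÷ (1/249) = 4731.
68² = 4624 < 4731 ≤ 4761 = 69², so L = 69.

69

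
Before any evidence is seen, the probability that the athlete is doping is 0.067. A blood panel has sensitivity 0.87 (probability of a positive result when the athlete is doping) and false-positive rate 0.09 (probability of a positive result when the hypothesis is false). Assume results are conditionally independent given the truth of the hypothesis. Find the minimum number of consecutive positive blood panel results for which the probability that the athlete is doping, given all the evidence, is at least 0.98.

3

Prior odds: 0.067 ÷ 0.933 = 67/933.
Likelihood ratio of a positive result = 0.87/0.09 = 29/3.
Target posterior odds = 0.98/0.02 = 49.
Require (29/3)ⁿ ≥ 49 ÷ (67/933) = 45717/67.
(29/3)² = 841/9 falls short of 45717/67 but (29/3)³ = 24389/27 reaches it, so n = 3.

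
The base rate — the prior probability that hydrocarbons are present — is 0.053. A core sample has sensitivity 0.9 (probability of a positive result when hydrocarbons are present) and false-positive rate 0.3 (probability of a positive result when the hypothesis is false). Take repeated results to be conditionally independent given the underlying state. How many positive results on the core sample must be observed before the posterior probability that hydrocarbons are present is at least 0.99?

Prior odds: 0.053 ÷ 0.947 = 53/947.
Likelihood ratio of a positive result = 0.9/0.3 = 3.
Target odds: 0.99 ÷ 0.01 = 99.
Need (53/947) × 3ⁿ ≥ 99, i.e. 3ⁿ ≥ 93753/53.
3⁶ = 729 falls short of 93753/53 but 3⁷ = 2187 reaches it, so n = 7.

7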